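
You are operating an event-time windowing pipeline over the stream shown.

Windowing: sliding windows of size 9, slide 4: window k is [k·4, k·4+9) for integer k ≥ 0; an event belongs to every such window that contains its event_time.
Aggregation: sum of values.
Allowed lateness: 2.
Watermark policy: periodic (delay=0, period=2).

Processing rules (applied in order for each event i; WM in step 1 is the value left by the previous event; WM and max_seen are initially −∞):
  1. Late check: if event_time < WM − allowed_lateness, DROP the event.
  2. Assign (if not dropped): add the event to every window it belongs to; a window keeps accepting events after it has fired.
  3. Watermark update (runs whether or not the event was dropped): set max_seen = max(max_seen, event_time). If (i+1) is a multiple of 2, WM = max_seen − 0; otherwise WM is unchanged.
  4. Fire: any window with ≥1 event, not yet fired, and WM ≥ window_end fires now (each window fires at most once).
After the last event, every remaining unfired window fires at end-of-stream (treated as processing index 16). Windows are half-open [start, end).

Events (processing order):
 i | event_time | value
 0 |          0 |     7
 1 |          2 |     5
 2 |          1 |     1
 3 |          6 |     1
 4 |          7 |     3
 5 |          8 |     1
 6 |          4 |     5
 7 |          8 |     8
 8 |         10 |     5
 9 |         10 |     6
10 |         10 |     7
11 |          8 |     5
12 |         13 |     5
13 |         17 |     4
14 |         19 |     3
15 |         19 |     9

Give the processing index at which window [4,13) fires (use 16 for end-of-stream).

i=0 t=0 v=7: → [0,9); WM=−∞
i=1 t=2 v=5: → [0,9); WM=2
i=2 t=1 v=1: → [0,9); WM=2
i=3 t=6 v=1: → [4,13),[0,9); WM=6
i=4 t=7 v=3: → [4,13),[0,9); WM=6
i=5 t=8 v=1: → [8,17),[4,13),[0,9); WM=8
i=6 t=4 v=5: DROP (t<8-2); WM=8
i=7 t=8 v=8: → [8,17),[4,13),[0,9); WM=8
i=8 t=10 v=5: → [8,17),[4,13); WM=8
i=9 t=10 v=6: → [8,17),[4,13); WM=10; [0,9) fires=26
i=10 t=10 v=7: → [8,17),[4,13); WM=10
i=11 t=8 v=5: → [8,17),[4,13),[0,9); WM=10
i=12 t=13 v=5: → [12,21),[8,17); WM=10
i=13 t=17 v=4: → [16,25),[12,21); WM=17; [4,13) fires=36 [8,17) fires=37
i=14 t=19 v=3: → [16,25),[12,21); WM=17
i=15 t=19 v=9: → [16,25),[12,21); WM=19

13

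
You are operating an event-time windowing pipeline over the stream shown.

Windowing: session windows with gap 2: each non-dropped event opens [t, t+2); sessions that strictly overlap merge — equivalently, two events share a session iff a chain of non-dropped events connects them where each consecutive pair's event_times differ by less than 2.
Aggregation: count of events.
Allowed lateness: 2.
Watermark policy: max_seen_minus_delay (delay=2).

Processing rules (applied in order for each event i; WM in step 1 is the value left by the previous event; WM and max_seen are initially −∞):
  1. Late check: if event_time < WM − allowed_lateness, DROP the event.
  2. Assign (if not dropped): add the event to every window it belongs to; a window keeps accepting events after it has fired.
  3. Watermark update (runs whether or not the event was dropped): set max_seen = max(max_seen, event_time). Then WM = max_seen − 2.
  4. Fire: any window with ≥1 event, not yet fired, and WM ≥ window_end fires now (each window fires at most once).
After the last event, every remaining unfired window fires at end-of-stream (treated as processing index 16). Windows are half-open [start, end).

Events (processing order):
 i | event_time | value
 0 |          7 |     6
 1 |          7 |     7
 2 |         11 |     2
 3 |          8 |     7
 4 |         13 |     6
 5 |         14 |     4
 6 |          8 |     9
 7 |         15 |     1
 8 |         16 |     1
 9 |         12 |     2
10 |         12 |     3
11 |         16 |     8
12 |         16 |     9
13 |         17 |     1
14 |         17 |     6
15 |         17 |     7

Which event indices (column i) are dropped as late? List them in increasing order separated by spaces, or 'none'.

6

i=0 t=7 v=6: → [7,9); WM=5
i=1 t=7 v=7: → [7,9); WM=5
i=2 t=11 v=2: → [11,13); WM=9
i=3 t=8 v=7: → [7,10); WM=9
i=4 t=13 v=6: → [13,15); WM=11
i=5 t=14 v=4: → [13,16); WM=12
i=6 t=8 v=9: DROP (t<12-2); WM=12
i=7 t=15 v=1: → [13,17); WM=13
i=8 t=16 v=1: → [13,18); WM=14
i=9 t=12 v=2: → [11,18); WM=14
i=10 t=12 v=3: → [11,18); WM=14
i=11 t=16 v=8: → [11,18); WM=14
i=12 t=16 v=9: → [11,18); WM=14
i=13 t=17 v=1: → [11,19); WM=15
i=14 t=17 v=6: → [11,19); WM=15
i=15 t=17 v=7: → [11,19); WM=15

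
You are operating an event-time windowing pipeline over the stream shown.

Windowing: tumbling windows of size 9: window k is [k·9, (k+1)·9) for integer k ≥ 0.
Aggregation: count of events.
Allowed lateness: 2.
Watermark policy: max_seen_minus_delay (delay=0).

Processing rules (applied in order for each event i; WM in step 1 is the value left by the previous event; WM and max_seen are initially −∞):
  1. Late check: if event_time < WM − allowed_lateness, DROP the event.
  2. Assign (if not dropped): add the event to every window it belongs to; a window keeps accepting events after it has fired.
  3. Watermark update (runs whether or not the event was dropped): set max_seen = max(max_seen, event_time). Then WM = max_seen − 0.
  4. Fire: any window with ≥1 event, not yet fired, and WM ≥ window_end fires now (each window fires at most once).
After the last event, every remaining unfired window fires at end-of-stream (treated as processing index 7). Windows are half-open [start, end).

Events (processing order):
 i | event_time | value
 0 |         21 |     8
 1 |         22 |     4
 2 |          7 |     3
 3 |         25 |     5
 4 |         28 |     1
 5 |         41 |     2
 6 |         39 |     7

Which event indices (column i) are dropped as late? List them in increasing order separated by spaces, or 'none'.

i=0 t=21 v=8: → [18,27); WM=21
i=1 t=22 v=4: → [18,27); WM=22
i=2 t=7 v=3: DROP (t<22-2); WM=22
i=3 t=25 v=5: → [18,27); WM=25
i=4 t=28 v=1: → [27,36); WM=28; [18,27) fires=3
i=5 t=41 v=2: → [36,45); WM=41; [27,36) fires=1
i=6 t=39 v=7: → [36,45); WM=41

2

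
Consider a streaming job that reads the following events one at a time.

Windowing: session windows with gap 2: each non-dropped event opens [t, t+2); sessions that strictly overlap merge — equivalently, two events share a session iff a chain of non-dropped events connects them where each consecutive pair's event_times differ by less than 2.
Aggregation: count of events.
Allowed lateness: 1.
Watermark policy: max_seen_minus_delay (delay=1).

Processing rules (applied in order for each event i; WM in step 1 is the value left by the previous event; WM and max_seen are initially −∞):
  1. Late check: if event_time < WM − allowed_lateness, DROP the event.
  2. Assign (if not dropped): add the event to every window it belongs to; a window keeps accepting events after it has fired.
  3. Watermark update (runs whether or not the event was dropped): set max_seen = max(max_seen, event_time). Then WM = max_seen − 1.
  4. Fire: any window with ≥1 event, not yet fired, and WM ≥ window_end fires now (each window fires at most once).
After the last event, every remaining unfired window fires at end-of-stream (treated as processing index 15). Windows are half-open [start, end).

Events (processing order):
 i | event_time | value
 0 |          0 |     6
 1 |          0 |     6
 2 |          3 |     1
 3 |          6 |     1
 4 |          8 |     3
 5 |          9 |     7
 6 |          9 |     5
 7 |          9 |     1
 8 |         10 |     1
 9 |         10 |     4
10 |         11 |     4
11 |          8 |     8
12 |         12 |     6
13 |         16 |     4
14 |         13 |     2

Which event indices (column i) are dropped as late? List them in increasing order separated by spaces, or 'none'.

i=0 t=0 v=6: → [0,2); WM=-1
i=1 t=0 v=6: → [0,2); WM=-1
i=2 t=3 v=1: → [3,5); WM=2
i=3 t=6 v=1: → [6,8); WM=5
i=4 t=8 v=3: → [8,10); WM=7
i=5 t=9 v=7: → [8,11); WM=8
i=6 t=9 v=5: → [8,11); WM=8
i=7 t=9 v=1: → [8,11); WM=8
i=8 t=10 v=1: → [8,12); WM=9
i=9 t=10 v=4: → [8,12); WM=9
i=10 t=11 v=4: → [8,13); WM=10
i=11 t=8 v=8: DROP (t<10-1); WM=10
i=12 t=12 v=6: → [8,14); WM=11
i=13 t=16 v=4: → [16,18); WM=15
i=14 t=13 v=2: DROP (t<15-1); WM=15

11 14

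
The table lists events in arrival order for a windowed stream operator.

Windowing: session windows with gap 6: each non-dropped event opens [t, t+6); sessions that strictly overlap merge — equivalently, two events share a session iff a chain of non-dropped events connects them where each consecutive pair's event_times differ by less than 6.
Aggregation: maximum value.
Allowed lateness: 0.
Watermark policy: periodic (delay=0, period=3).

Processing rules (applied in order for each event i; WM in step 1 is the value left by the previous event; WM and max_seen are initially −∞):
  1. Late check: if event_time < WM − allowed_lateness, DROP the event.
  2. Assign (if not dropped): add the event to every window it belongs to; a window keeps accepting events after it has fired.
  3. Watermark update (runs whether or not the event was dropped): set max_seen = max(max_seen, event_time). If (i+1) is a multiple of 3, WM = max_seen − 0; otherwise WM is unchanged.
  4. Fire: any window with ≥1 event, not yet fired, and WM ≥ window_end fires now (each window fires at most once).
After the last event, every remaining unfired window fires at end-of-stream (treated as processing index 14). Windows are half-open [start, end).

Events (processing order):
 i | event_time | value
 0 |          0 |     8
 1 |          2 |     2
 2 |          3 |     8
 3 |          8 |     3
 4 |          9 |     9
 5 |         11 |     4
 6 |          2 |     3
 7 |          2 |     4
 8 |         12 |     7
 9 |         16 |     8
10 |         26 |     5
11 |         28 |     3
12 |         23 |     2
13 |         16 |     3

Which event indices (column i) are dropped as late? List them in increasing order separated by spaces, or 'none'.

i=0 t=0 v=8: → [0,6); WM=−∞
i=1 t=2 v=2: → [0,8); WM=−∞
i=2 t=3 v=8: → [0,9); WM=3
i=3 t=8 v=3: → [0,14); WM=3
i=4 t=9 v=9: → [0,15); WM=3
i=5 t=11 v=4: → [0,17); WM=11
i=6 t=2 v=3: DROP (t<11-0); WM=11
i=7 t=2 v=4: DROP (t<11-0); WM=11
i=8 t=12 v=7: → [0,18); WM=12
i=9 t=16 v=8: → [0,22); WM=12
i=10 t=26 v=5: → [26,32); WM=12
i=11 t=28 v=3: → [26,34); WM=28
i=12 t=23 v=2: DROP (t<28-0); WM=28
i=13 t=16 v=3: DROP (t<28-0); WM=28

6 7 12 13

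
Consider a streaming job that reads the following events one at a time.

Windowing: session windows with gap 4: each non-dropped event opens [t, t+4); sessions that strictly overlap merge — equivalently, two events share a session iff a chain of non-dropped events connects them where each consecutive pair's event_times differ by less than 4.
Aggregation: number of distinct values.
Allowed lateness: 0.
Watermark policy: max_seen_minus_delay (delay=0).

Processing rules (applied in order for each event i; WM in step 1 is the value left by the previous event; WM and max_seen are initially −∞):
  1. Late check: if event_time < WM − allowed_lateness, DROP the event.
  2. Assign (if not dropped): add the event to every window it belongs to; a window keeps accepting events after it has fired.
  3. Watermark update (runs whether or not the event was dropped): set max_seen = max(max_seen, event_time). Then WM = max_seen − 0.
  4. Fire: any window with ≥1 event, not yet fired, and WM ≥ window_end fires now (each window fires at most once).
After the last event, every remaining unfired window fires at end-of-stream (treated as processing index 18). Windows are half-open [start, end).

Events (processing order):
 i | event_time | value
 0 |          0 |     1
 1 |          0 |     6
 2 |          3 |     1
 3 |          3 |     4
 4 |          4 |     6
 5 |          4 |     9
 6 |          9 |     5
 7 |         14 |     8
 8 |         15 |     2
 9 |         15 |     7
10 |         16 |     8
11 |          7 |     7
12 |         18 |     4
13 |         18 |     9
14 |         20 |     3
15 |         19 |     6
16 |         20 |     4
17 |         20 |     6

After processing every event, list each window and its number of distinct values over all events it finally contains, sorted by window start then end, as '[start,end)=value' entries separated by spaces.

i=0 t=0 v=1: → [0,4); WM=0
i=1 t=0 v=6: → [0,4); WM=0
i=2 t=3 v=1: → [0,7); WM=3
i=3 t=3 v=4: → [0,7); WM=3
i=4 t=4 v=6: → [0,8); WM=4
i=5 t=4 v=9: → [0,8); WM=4
i=6 t=9 v=5: → [9,13); WM=9
i=7 t=14 v=8: → [14,18); WM=14
i=8 t=15 v=2: → [14,19); WM=15
i=9 t=15 v=7: → [14,19); WM=15
i=10 t=16 v=8: → [14,20); WM=16
i=11 t=7 v=7: DROP (t<16-0); WM=16
i=12 t=18 v=4: → [14,22); WM=18
i=13 t=18 v=9: → [14,22); WM=18
i=14 t=20 v=3: → [14,24); WM=20
i=15 t=19 v=6: DROP (t<20-0); WM=20
i=16 t=20 v=4: → [14,24); WM=20
i=17 t=20 v=6: → [14,24); WM=20

[0,8)=4 [9,13)=1 [14,24)=7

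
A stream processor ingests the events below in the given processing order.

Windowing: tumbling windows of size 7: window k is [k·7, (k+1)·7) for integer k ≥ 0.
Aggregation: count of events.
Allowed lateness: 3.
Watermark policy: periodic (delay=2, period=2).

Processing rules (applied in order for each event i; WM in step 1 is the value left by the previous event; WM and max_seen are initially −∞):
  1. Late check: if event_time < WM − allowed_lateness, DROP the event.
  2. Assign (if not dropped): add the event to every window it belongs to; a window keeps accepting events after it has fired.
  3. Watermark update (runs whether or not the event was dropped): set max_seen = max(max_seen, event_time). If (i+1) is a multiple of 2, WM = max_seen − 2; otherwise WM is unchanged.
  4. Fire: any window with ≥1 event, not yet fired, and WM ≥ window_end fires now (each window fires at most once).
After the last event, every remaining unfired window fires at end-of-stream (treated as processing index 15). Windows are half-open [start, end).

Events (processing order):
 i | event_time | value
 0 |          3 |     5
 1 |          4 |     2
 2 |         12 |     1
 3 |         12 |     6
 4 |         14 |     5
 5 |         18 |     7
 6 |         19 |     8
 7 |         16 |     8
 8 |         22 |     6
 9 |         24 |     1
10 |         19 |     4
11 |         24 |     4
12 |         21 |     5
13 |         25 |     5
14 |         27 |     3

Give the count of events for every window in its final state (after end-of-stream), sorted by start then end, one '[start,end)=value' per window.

[0,7)=2 [7,14)=2 [14,21)=5 [21,28)=6

i=0 t=3 v=5: → [0,7); WM=−∞
i=1 t=4 v=2: → [0,7); WM=2
i=2 t=12 v=1: → [7,14); WM=2
i=3 t=12 v=6: → [7,14); WM=10; [0,7) fires=2
i=4 t=14 v=5: → [14,21); WM=10
i=5 t=18 v=7: → [14,21); WM=16; [7,14) fires=2
i=6 t=19 v=8: → [14,21); WM=16
i=7 t=16 v=8: → [14,21); WM=17
i=8 t=22 v=6: → [21,28); WM=17
i=9 t=24 v=1: → [21,28); WM=22; [14,21) fires=4
i=10 t=19 v=4: → [14,21); WM=22
i=11 t=24 v=4: → [21,28); WM=22
i=12 t=21 v=5: → [21,28); WM=22
i=13 t=25 v=5: → [21,28); WM=23
i=14 t=27 v=3: → [21,28); WM=23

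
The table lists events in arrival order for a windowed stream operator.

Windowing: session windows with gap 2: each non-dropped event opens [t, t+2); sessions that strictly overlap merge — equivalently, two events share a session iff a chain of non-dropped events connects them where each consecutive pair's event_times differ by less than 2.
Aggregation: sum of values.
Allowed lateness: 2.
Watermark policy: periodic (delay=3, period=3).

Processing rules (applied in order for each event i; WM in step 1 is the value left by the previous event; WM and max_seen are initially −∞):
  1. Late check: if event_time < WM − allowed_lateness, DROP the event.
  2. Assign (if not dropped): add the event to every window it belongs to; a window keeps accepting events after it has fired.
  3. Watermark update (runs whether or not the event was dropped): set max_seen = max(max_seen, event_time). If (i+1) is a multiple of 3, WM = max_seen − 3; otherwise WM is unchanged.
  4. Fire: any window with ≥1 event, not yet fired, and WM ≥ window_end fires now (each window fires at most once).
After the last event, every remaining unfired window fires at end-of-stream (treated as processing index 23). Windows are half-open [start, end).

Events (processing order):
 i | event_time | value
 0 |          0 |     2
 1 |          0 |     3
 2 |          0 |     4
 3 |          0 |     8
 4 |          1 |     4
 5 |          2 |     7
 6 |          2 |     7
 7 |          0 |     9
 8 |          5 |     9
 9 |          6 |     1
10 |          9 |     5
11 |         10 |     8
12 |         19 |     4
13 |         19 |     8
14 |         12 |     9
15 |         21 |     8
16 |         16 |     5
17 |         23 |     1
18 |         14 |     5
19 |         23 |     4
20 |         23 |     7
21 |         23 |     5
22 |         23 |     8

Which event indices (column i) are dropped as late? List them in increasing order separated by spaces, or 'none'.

18

i=0 t=0 v=2: → [0,2); WM=−∞
i=1 t=0 v=3: → [0,2); WM=−∞
i=2 t=0 v=4: → [0,2); WM=-3
i=3 t=0 v=8: → [0,2); WM=-3
i=4 t=1 v=4: → [0,3); WM=-3
i=5 t=2 v=7: → [0,4); WM=-1
i=6 t=2 v=7: → [0,4); WM=-1
i=7 t=0 v=9: → [0,4); WM=-1
i=8 t=5 v=9: → [5,7); WM=2
i=9 t=6 v=1: → [5,8); WM=2
i=10 t=9 v=5: → [9,11); WM=2
i=11 t=10 v=8: → [9,12); WM=7
i=12 t=19 v=4: → [19,21); WM=7
i=13 t=19 v=8: → [19,21); WM=7
i=14 t=12 v=9: → [12,14); WM=16
i=15 t=21 v=8: → [21,23); WM=16
i=16 t=16 v=5: → [16,18); WM=16
i=17 t=23 v=1: → [23,25); WM=20
i=18 t=14 v=5: DROP (t<20-2); WM=20
i=19 t=23 v=4: → [23,25); WM=20
i=20 t=23 v=7: → [23,25); WM=20
i=21 t=23 v=5: → [23,25); WM=20
i=22 t=23 v=8: → [23,25); WM=20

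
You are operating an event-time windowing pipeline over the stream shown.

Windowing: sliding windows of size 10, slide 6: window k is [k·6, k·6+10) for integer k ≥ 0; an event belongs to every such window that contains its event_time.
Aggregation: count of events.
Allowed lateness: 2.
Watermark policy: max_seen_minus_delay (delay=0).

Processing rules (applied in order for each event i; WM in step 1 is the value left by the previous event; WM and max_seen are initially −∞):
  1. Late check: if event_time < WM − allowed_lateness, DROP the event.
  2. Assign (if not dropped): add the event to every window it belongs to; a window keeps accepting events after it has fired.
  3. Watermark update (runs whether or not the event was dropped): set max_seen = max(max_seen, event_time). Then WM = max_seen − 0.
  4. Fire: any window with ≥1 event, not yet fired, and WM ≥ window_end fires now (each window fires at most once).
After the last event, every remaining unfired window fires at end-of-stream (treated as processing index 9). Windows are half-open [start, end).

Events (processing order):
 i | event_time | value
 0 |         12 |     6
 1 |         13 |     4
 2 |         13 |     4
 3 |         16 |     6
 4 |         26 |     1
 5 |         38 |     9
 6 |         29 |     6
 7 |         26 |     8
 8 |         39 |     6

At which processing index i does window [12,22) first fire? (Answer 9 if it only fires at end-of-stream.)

i=0 t=12 v=6: → [12,22),[6,16); WM=12
i=1 t=13 v=4: → [12,22),[6,16); WM=13
i=2 t=13 v=4: → [12,22),[6,16); WM=13
i=3 t=16 v=6: → [12,22); WM=16; [6,16) fires=3
i=4 t=26 v=1: → [24,34),[18,28); WM=26; [12,22) fires=4
i=5 t=38 v=9: → [36,46),[30,40); WM=38; [18,28) fires=1 [24,34) fires=1
i=6 t=29 v=6: DROP (t<38-2); WM=38
i=7 t=26 v=8: DROP (t<38-2); WM=38
i=8 t=39 v=6: → [36,46),[30,40); WM=39

4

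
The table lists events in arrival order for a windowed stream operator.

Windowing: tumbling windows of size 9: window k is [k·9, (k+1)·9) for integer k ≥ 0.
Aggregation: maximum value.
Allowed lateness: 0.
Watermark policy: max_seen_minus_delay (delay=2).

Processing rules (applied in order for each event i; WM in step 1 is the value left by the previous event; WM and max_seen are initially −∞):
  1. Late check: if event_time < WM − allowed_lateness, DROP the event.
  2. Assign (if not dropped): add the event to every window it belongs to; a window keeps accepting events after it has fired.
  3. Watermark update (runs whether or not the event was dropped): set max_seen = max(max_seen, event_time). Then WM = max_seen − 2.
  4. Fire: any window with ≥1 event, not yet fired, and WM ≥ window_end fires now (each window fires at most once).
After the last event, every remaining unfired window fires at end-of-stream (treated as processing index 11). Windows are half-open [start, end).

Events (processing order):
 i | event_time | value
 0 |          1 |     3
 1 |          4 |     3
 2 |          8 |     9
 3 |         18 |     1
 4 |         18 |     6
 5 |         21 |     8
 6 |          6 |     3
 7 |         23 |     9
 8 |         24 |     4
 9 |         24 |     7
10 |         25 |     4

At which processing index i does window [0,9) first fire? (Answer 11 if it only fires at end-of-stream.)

i=0 t=1 v=3: → [0,9); WM=-1
i=1 t=4 v=3: → [0,9); WM=2
i=2 t=8 v=9: → [0,9); WM=6
i=3 t=18 v=1: → [18,27); WM=16; [0,9) fires=9
i=4 t=18 v=6: → [18,27); WM=16
i=5 t=21 v=8: → [18,27); WM=19
i=6 t=6 v=3: DROP (t<19-0); WM=19
i=7 t=23 v=9: → [18,27); WM=21
i=8 t=24 v=4: → [18,27); WM=22
i=9 t=24 v=7: → [18,27); WM=22
i=10 t=25 v=4: → [18,27); WM=23

3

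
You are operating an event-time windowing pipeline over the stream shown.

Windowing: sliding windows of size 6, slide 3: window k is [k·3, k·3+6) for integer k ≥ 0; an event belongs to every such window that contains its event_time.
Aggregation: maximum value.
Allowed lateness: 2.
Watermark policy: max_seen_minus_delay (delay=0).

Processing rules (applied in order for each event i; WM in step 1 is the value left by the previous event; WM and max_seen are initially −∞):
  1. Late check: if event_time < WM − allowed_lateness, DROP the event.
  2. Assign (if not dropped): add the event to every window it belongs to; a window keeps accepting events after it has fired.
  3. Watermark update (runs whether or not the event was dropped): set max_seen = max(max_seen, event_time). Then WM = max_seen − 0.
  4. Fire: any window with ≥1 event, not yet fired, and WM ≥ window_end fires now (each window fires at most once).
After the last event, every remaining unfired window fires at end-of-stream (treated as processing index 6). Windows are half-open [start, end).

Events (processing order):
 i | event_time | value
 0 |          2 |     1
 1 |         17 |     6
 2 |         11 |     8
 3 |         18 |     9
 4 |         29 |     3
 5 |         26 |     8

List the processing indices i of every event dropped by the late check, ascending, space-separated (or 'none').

i=0 t=2 v=1: → [0,6); WM=2
i=1 t=17 v=6: → [15,21),[12,18); WM=17; [0,6) fires=1
i=2 t=11 v=8: DROP (t<17-2); WM=17
i=3 t=18 v=9: → [18,24),[15,21); WM=18; [12,18) fires=6
i=4 t=29 v=3: → [27,33),[24,30); WM=29; [15,21) fires=9 [18,24) fires=9
i=5 t=26 v=8: DROP (t<29-2); WM=29

2 5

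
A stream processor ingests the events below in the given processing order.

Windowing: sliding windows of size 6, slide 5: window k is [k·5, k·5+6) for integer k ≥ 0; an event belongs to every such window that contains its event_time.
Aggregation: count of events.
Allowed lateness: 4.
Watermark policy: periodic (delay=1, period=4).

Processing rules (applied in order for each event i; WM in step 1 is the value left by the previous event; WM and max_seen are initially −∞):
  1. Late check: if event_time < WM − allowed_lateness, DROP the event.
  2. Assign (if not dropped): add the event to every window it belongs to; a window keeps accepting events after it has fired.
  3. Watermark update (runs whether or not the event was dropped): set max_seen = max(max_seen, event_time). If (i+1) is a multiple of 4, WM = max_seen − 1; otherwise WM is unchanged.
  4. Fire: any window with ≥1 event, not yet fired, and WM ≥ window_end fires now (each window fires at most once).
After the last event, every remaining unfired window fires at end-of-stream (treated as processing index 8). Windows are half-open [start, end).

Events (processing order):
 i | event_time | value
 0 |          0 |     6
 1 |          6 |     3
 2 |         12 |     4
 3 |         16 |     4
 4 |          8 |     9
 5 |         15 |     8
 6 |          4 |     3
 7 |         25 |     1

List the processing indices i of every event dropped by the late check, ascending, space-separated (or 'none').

i=0 t=0 v=6: → [0,6); WM=−∞
i=1 t=6 v=3: → [5,11); WM=−∞
i=2 t=12 v=4: → [10,16); WM=−∞
i=3 t=16 v=4: → [15,21); WM=15; [0,6) fires=1 [5,11) fires=1
i=4 t=8 v=9: DROP (t<15-4); WM=15
i=5 t=15 v=8: → [15,21),[10,16); WM=15
i=6 t=4 v=3: DROP (t<15-4); WM=15
i=7 t=25 v=1: → [25,31),[20,26); WM=24; [10,16) fires=2 [15,21) fires=2

4 6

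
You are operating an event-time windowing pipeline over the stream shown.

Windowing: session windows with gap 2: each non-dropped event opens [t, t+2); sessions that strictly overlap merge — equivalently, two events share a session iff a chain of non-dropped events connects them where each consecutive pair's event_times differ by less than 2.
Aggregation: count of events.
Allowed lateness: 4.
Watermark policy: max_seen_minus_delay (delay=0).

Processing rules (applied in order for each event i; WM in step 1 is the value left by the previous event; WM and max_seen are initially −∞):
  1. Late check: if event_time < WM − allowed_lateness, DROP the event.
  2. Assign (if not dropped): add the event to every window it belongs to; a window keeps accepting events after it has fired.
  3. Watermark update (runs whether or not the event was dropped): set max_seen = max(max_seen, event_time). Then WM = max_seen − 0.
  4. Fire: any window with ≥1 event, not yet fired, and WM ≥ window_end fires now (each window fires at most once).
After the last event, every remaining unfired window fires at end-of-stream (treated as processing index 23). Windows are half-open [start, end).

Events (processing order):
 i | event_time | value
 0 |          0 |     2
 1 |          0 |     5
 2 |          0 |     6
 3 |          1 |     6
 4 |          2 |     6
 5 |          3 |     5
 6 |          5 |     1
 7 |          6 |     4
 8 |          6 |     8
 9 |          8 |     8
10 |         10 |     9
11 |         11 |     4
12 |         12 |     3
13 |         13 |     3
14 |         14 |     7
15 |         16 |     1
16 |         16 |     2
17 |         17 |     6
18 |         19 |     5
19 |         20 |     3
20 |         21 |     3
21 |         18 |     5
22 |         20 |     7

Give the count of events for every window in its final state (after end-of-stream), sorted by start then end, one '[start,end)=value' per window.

i=0 t=0 v=2: → [0,2); WM=0
i=1 t=0 v=5: → [0,2); WM=0
i=2 t=0 v=6: → [0,2); WM=0
i=3 t=1 v=6: → [0,3); WM=1
i=4 t=2 v=6: → [0,4); WM=2
i=5 t=3 v=5: → [0,5); WM=3
i=6 t=5 v=1: → [5,7); WM=5
i=7 t=6 v=4: → [5,8); WM=6
i=8 t=6 v=8: → [5,8); WM=6
i=9 t=8 v=8: → [8,10); WM=8
i=10 t=10 v=9: → [10,12); WM=10
i=11 t=11 v=4: → [10,13); WM=11
i=12 t=12 v=3: → [10,14); WM=12
i=13 t=13 v=3: → [10,15); WM=13
i=14 t=14 v=7: → [10,16); WM=14
i=15 t=16 v=1: → [16,18); WM=16
i=16 t=16 v=2: → [16,18); WM=16
i=17 t=17 v=6: → [16,19); WM=17
i=18 t=19 v=5: → [19,21); WM=19
i=19 t=20 v=3: → [19,22); WM=20
i=20 t=21 v=3: → [19,23); WM=21
i=21 t=18 v=5: → [16,23); WM=21
i=22 t=20 v=7: → [16,23); WM=21

[0,5)=6 [5,8)=3 [8,10)=1 [10,16)=5 [16,23)=8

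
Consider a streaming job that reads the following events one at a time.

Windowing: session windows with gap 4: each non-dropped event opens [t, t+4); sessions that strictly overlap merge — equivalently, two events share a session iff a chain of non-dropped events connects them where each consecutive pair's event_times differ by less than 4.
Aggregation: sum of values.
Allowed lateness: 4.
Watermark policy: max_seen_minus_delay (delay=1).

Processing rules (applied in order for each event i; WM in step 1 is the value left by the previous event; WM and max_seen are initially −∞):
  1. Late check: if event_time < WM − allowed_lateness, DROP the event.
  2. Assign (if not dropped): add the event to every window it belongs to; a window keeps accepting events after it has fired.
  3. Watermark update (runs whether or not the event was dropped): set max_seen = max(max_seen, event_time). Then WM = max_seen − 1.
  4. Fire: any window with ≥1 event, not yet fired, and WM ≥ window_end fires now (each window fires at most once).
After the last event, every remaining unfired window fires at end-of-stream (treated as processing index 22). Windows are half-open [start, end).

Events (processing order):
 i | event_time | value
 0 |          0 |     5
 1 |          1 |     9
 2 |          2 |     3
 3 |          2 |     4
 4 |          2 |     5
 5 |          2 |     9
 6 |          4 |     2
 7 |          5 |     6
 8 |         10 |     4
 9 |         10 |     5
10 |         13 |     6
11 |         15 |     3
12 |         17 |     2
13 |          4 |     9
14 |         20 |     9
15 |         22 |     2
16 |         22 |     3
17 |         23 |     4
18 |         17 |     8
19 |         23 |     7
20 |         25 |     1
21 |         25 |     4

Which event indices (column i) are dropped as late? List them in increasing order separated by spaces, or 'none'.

13 18

i=0 t=0 v=5: → [0,4); WM=-1
i=1 t=1 v=9: → [0,5); WM=0
i=2 t=2 v=3: → [0,6); WM=1
i=3 t=2 v=4: → [0,6); WM=1
i=4 t=2 v=5: → [0,6); WM=1
i=5 t=2 v=9: → [0,6); WM=1
i=6 t=4 v=2: → [0,8); WM=3
i=7 t=5 v=6: → [0,9); WM=4
i=8 t=10 v=4: → [10,14); WM=9
i=9 t=10 v=5: → [10,14); WM=9
i=10 t=13 v=6: → [10,17); WM=12
i=11 t=15 v=3: → [10,19); WM=14
i=12 t=17 v=2: → [10,21); WM=16
i=13 t=4 v=9: DROP (t<16-4); WM=16
i=14 t=20 v=9: → [10,24); WM=19
i=15 t=22 v=2: → [10,26); WM=21
i=16 t=22 v=3: → [10,26); WM=21
i=17 t=23 v=4: → [10,27); WM=22
i=18 t=17 v=8: DROP (t<22-4); WM=22
i=19 t=23 v=7: → [10,27); WM=22
i=20 t=25 v=1: → [10,29); WM=24
i=21 t=25 v=4: → [10,29); WM=24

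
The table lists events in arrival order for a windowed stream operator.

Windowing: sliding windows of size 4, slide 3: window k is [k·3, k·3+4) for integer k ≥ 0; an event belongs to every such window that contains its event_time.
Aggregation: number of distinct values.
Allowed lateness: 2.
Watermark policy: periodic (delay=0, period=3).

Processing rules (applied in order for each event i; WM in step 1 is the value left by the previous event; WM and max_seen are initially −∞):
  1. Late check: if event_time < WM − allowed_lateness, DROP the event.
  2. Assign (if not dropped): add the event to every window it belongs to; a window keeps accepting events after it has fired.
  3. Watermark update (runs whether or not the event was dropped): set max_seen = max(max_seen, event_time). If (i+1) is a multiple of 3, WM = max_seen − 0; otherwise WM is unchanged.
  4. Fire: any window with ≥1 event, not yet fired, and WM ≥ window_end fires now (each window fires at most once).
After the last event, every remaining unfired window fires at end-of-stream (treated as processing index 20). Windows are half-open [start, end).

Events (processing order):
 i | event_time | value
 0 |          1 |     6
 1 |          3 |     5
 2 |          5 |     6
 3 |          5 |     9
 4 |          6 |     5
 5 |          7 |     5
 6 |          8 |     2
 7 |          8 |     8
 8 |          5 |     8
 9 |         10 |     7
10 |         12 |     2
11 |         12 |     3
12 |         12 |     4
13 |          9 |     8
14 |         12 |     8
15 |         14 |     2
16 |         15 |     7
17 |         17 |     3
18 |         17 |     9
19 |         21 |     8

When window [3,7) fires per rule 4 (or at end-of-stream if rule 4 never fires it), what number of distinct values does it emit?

i=0 t=1 v=6: → [0,4); WM=−∞
i=1 t=3 v=5: → [3,7),[0,4); WM=−∞
i=2 t=5 v=6: → [3,7); WM=5; [0,4) fires=2
i=3 t=5 v=9: → [3,7); WM=5
i=4 t=6 v=5: → [6,10),[3,7); WM=5
i=5 t=7 v=5: → [6,10); WM=7; [3,7) fires=3
i=6 t=8 v=2: → [6,10); WM=7
i=7 t=8 v=8: → [6,10); WM=7
i=8 t=5 v=8: → [3,7); WM=8
i=9 t=10 v=7: → [9,13); WM=8
i=10 t=12 v=2: → [12,16),[9,13); WM=8
i=11 t=12 v=3: → [12,16),[9,13); WM=12; [6,10) fires=3
i=12 t=12 v=4: → [12,16),[9,13); WM=12
i=13 t=9 v=8: DROP (t<12-2); WM=12
i=14 t=12 v=8: → [12,16),[9,13); WM=12
i=15 t=14 v=2: → [12,16); WM=12
i=16 t=15 v=7: → [15,19),[12,16); WM=12
i=17 t=17 v=3: → [15,19); WM=17; [9,13) fires=5 [12,16) fires=5
i=18 t=17 v=9: → [15,19); WM=17
i=19 t=21 v=8: → [21,25),[18,22); WM=17

3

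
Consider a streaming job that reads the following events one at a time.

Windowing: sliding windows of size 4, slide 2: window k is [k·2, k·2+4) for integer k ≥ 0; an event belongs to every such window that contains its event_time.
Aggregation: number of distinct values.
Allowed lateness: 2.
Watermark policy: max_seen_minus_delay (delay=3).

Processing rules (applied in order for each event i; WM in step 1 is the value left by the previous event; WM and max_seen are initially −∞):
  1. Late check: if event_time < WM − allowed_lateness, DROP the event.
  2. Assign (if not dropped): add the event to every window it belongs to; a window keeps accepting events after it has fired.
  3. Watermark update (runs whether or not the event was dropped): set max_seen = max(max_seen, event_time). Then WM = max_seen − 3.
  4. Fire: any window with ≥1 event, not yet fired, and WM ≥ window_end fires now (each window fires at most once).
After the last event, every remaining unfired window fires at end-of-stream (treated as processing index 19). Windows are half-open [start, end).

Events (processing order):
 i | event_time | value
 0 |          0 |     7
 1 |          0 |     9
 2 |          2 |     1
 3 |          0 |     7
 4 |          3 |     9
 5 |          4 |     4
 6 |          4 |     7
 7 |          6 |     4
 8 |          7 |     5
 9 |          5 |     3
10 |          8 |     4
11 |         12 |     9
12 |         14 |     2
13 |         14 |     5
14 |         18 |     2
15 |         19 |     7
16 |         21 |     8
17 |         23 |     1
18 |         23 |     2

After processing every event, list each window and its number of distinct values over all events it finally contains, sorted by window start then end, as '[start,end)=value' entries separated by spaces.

i=0 t=0 v=7: → [0,4); WM=-3
i=1 t=0 v=9: → [0,4); WM=-3
i=2 t=2 v=1: → [2,6),[0,4); WM=-1
i=3 t=0 v=7: → [0,4); WM=-1
i=4 t=3 v=9: → [2,6),[0,4); WM=0
i=5 t=4 v=4: → [4,8),[2,6); WM=1
i=6 t=4 v=7: → [4,8),[2,6); WM=1
i=7 t=6 v=4: → [6,10),[4,8); WM=3
i=8 t=7 v=5: → [6,10),[4,8); WM=4; [0,4) fires=3
i=9 t=5 v=3: → [4,8),[2,6); WM=4
i=10 t=8 v=4: → [8,12),[6,10); WM=5
i=11 t=12 v=9: → [12,16),[10,14); WM=9; [2,6) fires=5 [4,8) fires=4
i=12 t=14 v=2: → [14,18),[12,16); WM=11; [6,10) fires=2
i=13 t=14 v=5: → [14,18),[12,16); WM=11
i=14 t=18 v=2: → [18,22),[16,20); WM=15; [8,12) fires=1 [10,14) fires=1
i=15 t=19 v=7: → [18,22),[16,20); WM=16; [12,16) fires=3
i=16 t=21 v=8: → [20,24),[18,22); WM=18; [14,18) fires=2
i=17 t=23 v=1: → [22,26),[20,24); WM=20; [16,20) fires=2
i=18 t=23 v=2: → [22,26),[20,24); WM=20

[0,4)=3 [2,6)=5 [4,8)=4 [6,10)=2 [8,12)=1 [10,14)=1 [12,16)=3 [14,18)=2 [16,20)=2 [18,22)=3 [20,24)=3 [22,26)=2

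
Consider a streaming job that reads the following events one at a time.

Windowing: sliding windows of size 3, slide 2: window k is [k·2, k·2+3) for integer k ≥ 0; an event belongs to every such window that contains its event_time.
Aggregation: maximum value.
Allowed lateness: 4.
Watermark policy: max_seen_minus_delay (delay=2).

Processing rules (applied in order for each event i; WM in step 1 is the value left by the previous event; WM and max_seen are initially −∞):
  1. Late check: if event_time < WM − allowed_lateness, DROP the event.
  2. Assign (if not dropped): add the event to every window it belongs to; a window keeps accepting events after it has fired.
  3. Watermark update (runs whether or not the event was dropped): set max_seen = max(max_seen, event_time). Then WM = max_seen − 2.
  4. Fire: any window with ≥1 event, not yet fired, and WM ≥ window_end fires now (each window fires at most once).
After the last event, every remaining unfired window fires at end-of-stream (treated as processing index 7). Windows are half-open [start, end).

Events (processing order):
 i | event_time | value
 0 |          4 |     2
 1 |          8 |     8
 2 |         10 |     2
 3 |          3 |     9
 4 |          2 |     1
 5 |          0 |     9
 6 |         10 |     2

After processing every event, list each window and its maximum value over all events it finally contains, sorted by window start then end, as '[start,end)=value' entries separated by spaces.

[2,5)=2 [4,7)=2 [6,9)=8 [8,11)=8 [10,13)=2

i=0 t=4 v=2: → [4,7),[2,5); WM=2
i=1 t=8 v=8: → [8,11),[6,9); WM=6; [2,5) fires=2
i=2 t=10 v=2: → [10,13),[8,11); WM=8; [4,7) fires=2
i=3 t=3 v=9: DROP (t<8-4); WM=8
i=4 t=2 v=1: DROP (t<8-4); WM=8
i=5 t=0 v=9: DROP (t<8-4); WM=8
i=6 t=10 v=2: → [10,13),[8,11); WM=8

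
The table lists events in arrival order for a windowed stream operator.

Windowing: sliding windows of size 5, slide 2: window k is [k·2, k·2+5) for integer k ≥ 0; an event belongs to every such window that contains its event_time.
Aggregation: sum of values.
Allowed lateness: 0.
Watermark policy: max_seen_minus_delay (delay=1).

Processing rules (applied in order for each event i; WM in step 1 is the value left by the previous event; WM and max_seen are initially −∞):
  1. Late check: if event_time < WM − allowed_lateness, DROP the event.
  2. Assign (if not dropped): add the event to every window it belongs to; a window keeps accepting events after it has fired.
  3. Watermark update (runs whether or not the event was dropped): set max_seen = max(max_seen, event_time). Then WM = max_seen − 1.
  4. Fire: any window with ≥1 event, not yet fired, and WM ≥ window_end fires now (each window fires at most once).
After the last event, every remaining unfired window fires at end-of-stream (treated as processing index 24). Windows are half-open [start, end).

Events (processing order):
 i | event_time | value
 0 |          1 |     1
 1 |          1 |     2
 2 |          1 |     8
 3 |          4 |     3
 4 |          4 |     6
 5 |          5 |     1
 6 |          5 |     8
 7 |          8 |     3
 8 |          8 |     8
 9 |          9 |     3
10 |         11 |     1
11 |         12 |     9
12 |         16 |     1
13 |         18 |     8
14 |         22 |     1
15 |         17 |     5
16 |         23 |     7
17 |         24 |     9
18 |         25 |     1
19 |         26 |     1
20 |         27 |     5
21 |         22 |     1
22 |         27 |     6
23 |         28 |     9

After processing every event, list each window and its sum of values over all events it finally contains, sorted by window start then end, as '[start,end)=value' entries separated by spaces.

[0,5)=20 [2,7)=18 [4,9)=29 [6,11)=14 [8,13)=24 [10,15)=10 [12,17)=10 [14,19)=9 [16,21)=9 [18,23)=9 [20,25)=17 [22,27)=19 [24,29)=31 [26,31)=21 [28,33)=9

i=0 t=1 v=1: → [0,5); WM=0
i=1 t=1 v=2: → [0,5); WM=0
i=2 t=1 v=8: → [0,5); WM=0
i=3 t=4 v=3: → [4,9),[2,7),[0,5); WM=3
i=4 t=4 v=6: → [4,9),[2,7),[0,5); WM=3
i=5 t=5 v=1: → [4,9),[2,7); WM=4
i=6 t=5 v=8: → [4,9),[2,7); WM=4
i=7 t=8 v=3: → [8,13),[6,11),[4,9); WM=7; [0,5) fires=20 [2,7) fires=18
i=8 t=8 v=8: → [8,13),[6,11),[4,9); WM=7
i=9 t=9 v=3: → [8,13),[6,11); WM=8
i=10 t=11 v=1: → [10,15),[8,13); WM=10; [4,9) fires=29
i=11 t=12 v=9: → [12,17),[10,15),[8,13); WM=11; [6,11) fires=14
i=12 t=16 v=1: → [16,21),[14,19),[12,17); WM=15; [8,13) fires=24 [10,15) fires=10
i=13 t=18 v=8: → [18,23),[16,21),[14,19); WM=17; [12,17) fires=10
i=14 t=22 v=1: → [22,27),[20,25),[18,23); WM=21; [14,19) fires=9 [16,21) fires=9
i=15 t=17 v=5: DROP (t<21-0); WM=21
i=16 t=23 v=7: → [22,27),[20,25); WM=22
i=17 t=24 v=9: → [24,29),[22,27),[20,25); WM=23; [18,23) fires=9
i=18 t=25 v=1: → [24,29),[22,27); WM=24
i=19 t=26 v=1: → [26,31),[24,29),[22,27); WM=25; [20,25) fires=17
i=20 t=27 v=5: → [26,31),[24,29); WM=26
i=21 t=22 v=1: DROP (t<26-0); WM=26
i=22 t=27 v=6: → [26,31),[24,29); WM=26
i=23 t=28 v=9: → [28,33),[26,31),[24,29); WM=27; [22,27) fires=19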